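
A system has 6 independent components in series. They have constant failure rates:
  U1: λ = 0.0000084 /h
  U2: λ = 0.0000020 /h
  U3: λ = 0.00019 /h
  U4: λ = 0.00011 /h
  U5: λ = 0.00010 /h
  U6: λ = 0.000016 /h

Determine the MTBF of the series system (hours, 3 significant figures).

Series of exponential components: λ_sys = Σ λ_i
λ_sys = 0.0000084 + 0.0000020 + 0.00019 + 0.00011 + 0.00010 + 0.000016 = 4.2640e-04 /h
MTBF = 1 / λ_sys = 2350 h

2350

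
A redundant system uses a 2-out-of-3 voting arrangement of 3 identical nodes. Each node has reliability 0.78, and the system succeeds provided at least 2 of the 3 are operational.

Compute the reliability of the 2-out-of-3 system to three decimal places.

R = Σ_{i=2}^{3} C(3,i) p^i (1−p)^{3−i} with p = 0.78
C(3,2)·0.78^2·0.22^1 = 0.40154
C(3,3)·0.78^3·0.22^0 = 0.47455
Sum = 0.876

0.876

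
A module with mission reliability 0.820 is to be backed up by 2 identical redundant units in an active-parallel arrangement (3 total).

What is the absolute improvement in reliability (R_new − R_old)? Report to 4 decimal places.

R_before = 0.820
R_after = 1 − (1 − 0.820)^3 = 0.9942
ΔR = 0.9942 − 0.820 = 0.1742

0.1742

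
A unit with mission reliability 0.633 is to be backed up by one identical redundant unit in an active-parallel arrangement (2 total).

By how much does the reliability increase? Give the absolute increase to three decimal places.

R_before = 0.633
R_after = 1 − (1 − 0.633)^2 = 0.865
ΔR = 0.865 − 0.633 = 0.232

0.232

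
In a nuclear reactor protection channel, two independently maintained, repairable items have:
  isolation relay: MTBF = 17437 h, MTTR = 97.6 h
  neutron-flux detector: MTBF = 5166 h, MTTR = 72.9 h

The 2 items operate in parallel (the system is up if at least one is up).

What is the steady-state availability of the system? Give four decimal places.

A(isolation relay) = MTBF/(MTBF+MTTR) = 17437/(17437+97.6) = 0.994434
A(neutron-flux detector) = MTBF/(MTBF+MTTR) = 5166/(5166+72.9) = 0.986085
Parallel availability: 1 − (1 − 0.994434)(1 − 0.986085) = 0.9999

0.9999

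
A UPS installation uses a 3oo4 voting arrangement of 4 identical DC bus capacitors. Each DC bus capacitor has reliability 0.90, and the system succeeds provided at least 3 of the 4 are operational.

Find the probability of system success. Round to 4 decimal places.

0.9477

R = Σ_{i=3}^{4} C(4,i) p^i (1−p)^{4−i} with p = 0.90
C(4,3)·0.90^3·0.10^1 = 0.291600
C(4,4)·0.90^4·0.10^0 = 0.656100
Sum = 0.9477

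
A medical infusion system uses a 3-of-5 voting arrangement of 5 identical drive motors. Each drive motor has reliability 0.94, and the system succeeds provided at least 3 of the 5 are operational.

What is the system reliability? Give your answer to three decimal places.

R = Σ_{i=3}^{5} C(5,i) p^i (1−p)^{5−i} with p = 0.94
C(5,3)·0.94^3·0.06^2 = 0.02990
C(5,4)·0.94^4·0.06^1 = 0.23422
C(5,5)·0.94^5·0.06^0 = 0.73390
Sum = 0.998

0.998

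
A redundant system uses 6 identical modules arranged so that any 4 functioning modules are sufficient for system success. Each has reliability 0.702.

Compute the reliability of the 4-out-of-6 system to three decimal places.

R = Σ_{i=4}^{6} C(6,i) p^i (1−p)^{6−i} with p = 0.702
C(6,4)·0.702^4·0.298^2 = 0.32350
C(6,5)·0.702^5·0.298^1 = 0.30483
C(6,6)·0.702^6·0.298^0 = 0.11968
Sum = 0.748

0.748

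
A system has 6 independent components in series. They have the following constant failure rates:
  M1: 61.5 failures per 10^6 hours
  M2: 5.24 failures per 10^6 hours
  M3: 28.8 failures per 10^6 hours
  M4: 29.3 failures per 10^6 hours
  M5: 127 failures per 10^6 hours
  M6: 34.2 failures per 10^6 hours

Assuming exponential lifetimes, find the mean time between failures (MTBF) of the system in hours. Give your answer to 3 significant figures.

Series of exponential components: λ_sys = Σ λ_i
λ_sys = 0.0000615 + 0.00000524 + 0.0000288 + 0.0000293 + 0.000127 + 0.0000342 = 2.8604e-04 /h
MTBF = 1 / λ_sys = 3500 h

3500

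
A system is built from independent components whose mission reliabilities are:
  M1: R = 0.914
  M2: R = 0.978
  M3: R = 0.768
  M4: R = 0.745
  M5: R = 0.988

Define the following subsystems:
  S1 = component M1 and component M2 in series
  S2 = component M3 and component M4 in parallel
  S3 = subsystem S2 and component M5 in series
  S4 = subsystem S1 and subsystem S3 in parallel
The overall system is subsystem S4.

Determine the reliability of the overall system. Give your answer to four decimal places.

Series (M1 and M2): 0.914000 × 0.978000 = 0.893892
Parallel (M3 and M4): 1 − (1 − 0.768000)(1 − 0.745000) = 0.940840
Series ([0.940840] and M5): 0.940840 × 0.988000 = 0.929550
Parallel ([0.893892] and [0.929550]): 1 − (1 − 0.893892)(1 − 0.929550) = 0.9925

0.9925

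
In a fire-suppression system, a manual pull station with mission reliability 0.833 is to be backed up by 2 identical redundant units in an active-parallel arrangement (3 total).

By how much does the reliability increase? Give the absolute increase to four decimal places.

R_before = 0.833
R_after = 1 − (1 − 0.833)^3 = 0.9953
ΔR = 0.9953 − 0.833 = 0.1623

0.1623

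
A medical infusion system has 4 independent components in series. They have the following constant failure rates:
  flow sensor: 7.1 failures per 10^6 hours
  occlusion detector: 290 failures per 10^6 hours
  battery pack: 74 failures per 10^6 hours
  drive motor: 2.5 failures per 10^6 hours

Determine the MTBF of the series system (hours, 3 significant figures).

2680

Series of exponential components: λ_sys = Σ λ_i
λ_sys = 0.0000071 + 0.00029 + 0.000074 + 0.0000025 = 3.7360e-04 /h
MTBF = 1 / λ_sys = 2680 h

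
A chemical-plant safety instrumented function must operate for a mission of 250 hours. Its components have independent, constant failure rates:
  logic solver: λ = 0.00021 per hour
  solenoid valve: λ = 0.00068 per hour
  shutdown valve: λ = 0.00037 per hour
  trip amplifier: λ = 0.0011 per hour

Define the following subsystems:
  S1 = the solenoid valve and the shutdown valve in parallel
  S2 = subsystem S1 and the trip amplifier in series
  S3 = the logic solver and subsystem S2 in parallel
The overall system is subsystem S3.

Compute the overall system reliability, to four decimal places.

R(logic solver) = exp(−0.00021 × 250) = 0.948854
R(solenoid valve) = exp(−0.00068 × 250) = 0.843665
R(shutdown valve) = exp(−0.00037 × 250) = 0.911649
R(trip amplifier) = exp(−0.0011 × 250) = 0.759572
Parallel (solenoid valve and shutdown valve): 1 − (1 − 0.843665)(1 − 0.911649) = 0.986188
Series ([0.986188] and trip amplifier): 0.986188 × 0.759572 = 0.749081
Parallel (logic solver and [0.749081]): 1 − (1 − 0.948854)(1 − 0.749081) = 0.9872

0.9872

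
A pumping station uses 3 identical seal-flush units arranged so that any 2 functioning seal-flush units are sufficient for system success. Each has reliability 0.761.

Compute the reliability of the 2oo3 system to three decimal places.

0.856

R = Σ_{i=2}^{3} C(3,i) p^i (1−p)^{3−i} with p = 0.761
C(3,2)·0.761^2·0.239^1 = 0.41523
C(3,3)·0.761^3·0.239^0 = 0.44071
Sum = 0.856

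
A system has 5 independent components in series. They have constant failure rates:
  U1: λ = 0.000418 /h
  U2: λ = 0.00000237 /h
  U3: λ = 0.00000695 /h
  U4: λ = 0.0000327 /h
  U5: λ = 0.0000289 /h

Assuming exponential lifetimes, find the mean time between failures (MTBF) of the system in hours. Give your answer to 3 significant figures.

2050

Series of exponential components: λ_sys = Σ λ_i
λ_sys = 0.000418 + 0.00000237 + 0.00000695 + 0.0000327 + 0.0000289 = 4.8892e-04 /h
MTBF = 1 / λ_sys = 2050 h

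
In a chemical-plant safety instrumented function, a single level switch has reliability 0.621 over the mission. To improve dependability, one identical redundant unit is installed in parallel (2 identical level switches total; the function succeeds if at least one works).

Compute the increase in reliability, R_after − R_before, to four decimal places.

R_before = 0.621
R_after = 1 − (1 − 0.621)^2 = 0.8564
ΔR = 0.8564 − 0.621 = 0.2354

0.2354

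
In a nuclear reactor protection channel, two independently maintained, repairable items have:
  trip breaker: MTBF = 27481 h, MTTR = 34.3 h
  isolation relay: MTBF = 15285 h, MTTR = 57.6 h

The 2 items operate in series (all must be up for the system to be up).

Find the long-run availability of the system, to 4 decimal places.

A(trip breaker) = MTBF/(MTBF+MTTR) = 27481/(27481+34.3) = 0.998753
A(isolation relay) = MTBF/(MTBF+MTTR) = 15285/(15285+57.6) = 0.996246
Series availability: 0.998753 × 0.996246 = 0.9950

0.9950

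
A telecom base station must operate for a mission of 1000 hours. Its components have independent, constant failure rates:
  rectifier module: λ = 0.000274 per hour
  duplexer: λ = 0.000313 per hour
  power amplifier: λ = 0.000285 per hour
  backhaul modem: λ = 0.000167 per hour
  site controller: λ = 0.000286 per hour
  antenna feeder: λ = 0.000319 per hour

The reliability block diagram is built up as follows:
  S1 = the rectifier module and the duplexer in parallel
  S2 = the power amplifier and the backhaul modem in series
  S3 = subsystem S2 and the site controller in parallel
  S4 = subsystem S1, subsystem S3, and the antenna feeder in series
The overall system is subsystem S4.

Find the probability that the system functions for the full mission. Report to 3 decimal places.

R(rectifier module) = exp(−0.000274 × 1000) = 0.76033
R(duplexer) = exp(−0.000313 × 1000) = 0.73125
R(power amplifier) = exp(−0.000285 × 1000) = 0.75201
R(backhaul modem) = exp(−0.000167 × 1000) = 0.84620
R(site controller) = exp(−0.000286 × 1000) = 0.75126
R(antenna feeder) = exp(−0.000319 × 1000) = 0.72688
Parallel (rectifier module and duplexer): 1 − (1 − 0.76033)(1 − 0.73125) = 0.93559
Series (power amplifier and backhaul modem): 0.75201 × 0.84620 = 0.63635
Parallel ([0.63635] and site controller): 1 − (1 − 0.63635)(1 − 0.75126) = 0.90955
Series ([0.93559], [0.90955], and antenna feeder): 0.93559 × 0.90955 × 0.72688 = 0.619

0.619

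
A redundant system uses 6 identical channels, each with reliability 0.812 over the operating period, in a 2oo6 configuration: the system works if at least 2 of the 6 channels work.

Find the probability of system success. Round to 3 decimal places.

R = Σ_{i=2}^{6} C(6,i) p^i (1−p)^{6−i} with p = 0.812
C(6,2)·0.812^2·0.188^4 = 0.01235
C(6,3)·0.812^3·0.188^3 = 0.07115
C(6,4)·0.812^4·0.188^2 = 0.23048
C(6,5)·0.812^5·0.188^1 = 0.39819
C(6,6)·0.812^6·0.188^0 = 0.28664
Sum = 0.999

0.999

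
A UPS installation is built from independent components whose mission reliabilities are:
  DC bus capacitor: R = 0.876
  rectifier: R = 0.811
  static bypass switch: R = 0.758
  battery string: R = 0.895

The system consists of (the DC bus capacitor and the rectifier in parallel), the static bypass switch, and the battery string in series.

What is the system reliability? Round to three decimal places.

0.663

Parallel (DC bus capacitor and rectifier): 1 − (1 − 0.87600)(1 − 0.81100) = 0.97656
Series ([0.97656], static bypass switch, and battery string): 0.97656 × 0.75800 × 0.89500 = 0.663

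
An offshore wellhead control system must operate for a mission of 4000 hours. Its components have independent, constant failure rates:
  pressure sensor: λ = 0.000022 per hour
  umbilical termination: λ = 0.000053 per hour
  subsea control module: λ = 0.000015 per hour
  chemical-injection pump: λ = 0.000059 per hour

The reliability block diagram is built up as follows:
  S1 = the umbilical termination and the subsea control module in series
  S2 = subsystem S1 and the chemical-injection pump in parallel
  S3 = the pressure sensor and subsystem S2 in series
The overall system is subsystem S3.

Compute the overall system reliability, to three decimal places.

R(pressure sensor) = exp(−0.000022 × 4000) = 0.91576
R(umbilical termination) = exp(−0.000053 × 4000) = 0.80896
R(subsea control module) = exp(−0.000015 × 4000) = 0.94176
R(chemical-injection pump) = exp(−0.000059 × 4000) = 0.78978
Series (umbilical termination and subsea control module): 0.80896 × 0.94176 = 0.76185
Parallel ([0.76185] and chemical-injection pump): 1 − (1 − 0.76185)(1 − 0.78978) = 0.94994
Series (pressure sensor and [0.94994]): 0.91576 × 0.94994 = 0.870

0.870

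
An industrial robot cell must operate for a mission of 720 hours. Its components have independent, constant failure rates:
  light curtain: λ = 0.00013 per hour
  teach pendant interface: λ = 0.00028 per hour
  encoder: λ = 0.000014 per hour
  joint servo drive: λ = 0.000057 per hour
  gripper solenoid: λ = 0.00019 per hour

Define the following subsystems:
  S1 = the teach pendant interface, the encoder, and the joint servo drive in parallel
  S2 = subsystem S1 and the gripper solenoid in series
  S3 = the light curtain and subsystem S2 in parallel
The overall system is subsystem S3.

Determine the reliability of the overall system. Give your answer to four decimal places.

R(light curtain) = exp(−0.00013 × 720) = 0.910647
R(teach pendant interface) = exp(−0.00028 × 720) = 0.817422
R(encoder) = exp(−0.000014 × 720) = 0.989971
R(joint servo drive) = exp(−0.000057 × 720) = 0.959791
R(gripper solenoid) = exp(−0.00019 × 720) = 0.872145
Parallel (teach pendant interface, encoder, and joint servo drive): 1 − (1 − 0.817422)(1 − 0.989971)(1 − 0.959791) = 0.999926
Series ([0.999926] and gripper solenoid): 0.999926 × 0.872145 = 0.872080
Parallel (light curtain and [0.872080]): 1 − (1 − 0.910647)(1 − 0.872080) = 0.9886

0.9886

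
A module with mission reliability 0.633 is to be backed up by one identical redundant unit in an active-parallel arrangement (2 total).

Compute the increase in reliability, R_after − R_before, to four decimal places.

0.2323

R_before = 0.633
R_after = 1 − (1 − 0.633)^2 = 0.8653
ΔR = 0.8653 − 0.633 = 0.2323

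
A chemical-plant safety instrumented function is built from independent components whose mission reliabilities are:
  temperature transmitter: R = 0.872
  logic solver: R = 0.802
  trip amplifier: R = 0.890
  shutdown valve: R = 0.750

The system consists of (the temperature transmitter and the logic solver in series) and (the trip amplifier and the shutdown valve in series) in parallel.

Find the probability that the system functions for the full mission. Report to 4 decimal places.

0.9000

Series (temperature transmitter and logic solver): 0.872000 × 0.802000 = 0.699344
Series (trip amplifier and shutdown valve): 0.890000 × 0.750000 = 0.667500
Parallel ([0.699344] and [0.667500]): 1 − (1 − 0.699344)(1 − 0.667500) = 0.9000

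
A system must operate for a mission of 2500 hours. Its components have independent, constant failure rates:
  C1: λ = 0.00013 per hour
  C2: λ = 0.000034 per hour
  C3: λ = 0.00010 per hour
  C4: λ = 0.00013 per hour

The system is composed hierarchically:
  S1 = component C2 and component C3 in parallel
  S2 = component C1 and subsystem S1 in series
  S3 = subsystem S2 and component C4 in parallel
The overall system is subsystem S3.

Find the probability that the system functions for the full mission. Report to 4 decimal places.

R(C1) = exp(−0.00013 × 2500) = 0.722527
R(C2) = exp(−0.000034 × 2500) = 0.918512
R(C3) = exp(−0.00010 × 2500) = 0.778801
R(C4) = exp(−0.00013 × 2500) = 0.722527
Parallel (C2 and C3): 1 − (1 − 0.918512)(1 − 0.778801) = 0.981975
Series (C1 and [0.981975]): 0.722527 × 0.981975 = 0.709503
Parallel ([0.709503] and C4): 1 − (1 − 0.709503)(1 − 0.722527) = 0.9194

0.9194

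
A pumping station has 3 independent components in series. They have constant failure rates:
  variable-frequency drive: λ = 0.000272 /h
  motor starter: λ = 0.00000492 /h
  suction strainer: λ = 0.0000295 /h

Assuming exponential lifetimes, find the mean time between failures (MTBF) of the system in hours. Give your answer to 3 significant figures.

Series of exponential components: λ_sys = Σ λ_i
λ_sys = 0.000272 + 0.00000492 + 0.0000295 = 3.0642e-04 /h
MTBF = 1 / λ_sys = 3260 h

3260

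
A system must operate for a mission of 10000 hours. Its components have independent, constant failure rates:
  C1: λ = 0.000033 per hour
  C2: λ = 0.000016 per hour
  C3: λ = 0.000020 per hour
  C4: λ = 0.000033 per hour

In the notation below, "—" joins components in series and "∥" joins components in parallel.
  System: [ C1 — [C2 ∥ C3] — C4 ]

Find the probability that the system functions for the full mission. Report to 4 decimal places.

0.5030

R(C1) = exp(−0.000033 × 10000) = 0.718924
R(C2) = exp(−0.000016 × 10000) = 0.852144
R(C3) = exp(−0.000020 × 10000) = 0.818731
R(C4) = exp(−0.000033 × 10000) = 0.718924
Parallel (C2 and C3): 1 − (1 − 0.852144)(1 − 0.818731) = 0.973198
Series (C1, [0.973198], and C4): 0.718924 × 0.973198 × 0.718924 = 0.5030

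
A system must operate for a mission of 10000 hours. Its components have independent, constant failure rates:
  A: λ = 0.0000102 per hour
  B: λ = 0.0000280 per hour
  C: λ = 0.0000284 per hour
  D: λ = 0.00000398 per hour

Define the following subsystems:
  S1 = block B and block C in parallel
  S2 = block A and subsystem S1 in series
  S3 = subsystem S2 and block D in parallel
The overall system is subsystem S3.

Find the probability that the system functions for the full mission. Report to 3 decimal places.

R(A) = exp(−0.0000102 × 10000) = 0.90303
R(B) = exp(−0.0000280 × 10000) = 0.75578
R(C) = exp(−0.0000284 × 10000) = 0.75277
R(D) = exp(−0.00000398 × 10000) = 0.96098
Parallel (B and C): 1 − (1 − 0.75578)(1 − 0.75277) = 0.93962
Series (A and [0.93962]): 0.90303 × 0.93962 = 0.84851
Parallel ([0.84851] and D): 1 − (1 − 0.84851)(1 − 0.96098) = 0.994

0.994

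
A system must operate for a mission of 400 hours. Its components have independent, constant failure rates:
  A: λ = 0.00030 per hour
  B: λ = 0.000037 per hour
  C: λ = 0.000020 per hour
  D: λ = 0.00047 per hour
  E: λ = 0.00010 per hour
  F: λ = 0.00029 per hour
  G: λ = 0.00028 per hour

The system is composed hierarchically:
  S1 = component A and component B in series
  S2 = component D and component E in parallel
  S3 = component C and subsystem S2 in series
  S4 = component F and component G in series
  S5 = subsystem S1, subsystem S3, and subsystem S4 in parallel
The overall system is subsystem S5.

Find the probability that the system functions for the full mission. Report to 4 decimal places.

0.9996

R(A) = exp(−0.00030 × 400) = 0.886920
R(B) = exp(−0.000037 × 400) = 0.985309
R(C) = exp(−0.000020 × 400) = 0.992032
R(D) = exp(−0.00047 × 400) = 0.828615
R(E) = exp(−0.00010 × 400) = 0.960789
R(F) = exp(−0.00029 × 400) = 0.890475
R(G) = exp(−0.00028 × 400) = 0.894044
Series (A and B): 0.886920 × 0.985309 = 0.873890
Parallel (D and E): 1 − (1 − 0.828615)(1 − 0.960789) = 0.993280
Series (C and [0.993280]): 0.992032 × 0.993280 = 0.985366
Series (F and G): 0.890475 × 0.894044 = 0.796124
Parallel ([0.873890], [0.985366], and [0.796124]): 1 − (1 − 0.873890)(1 − 0.985366)(1 − 0.796124) = 0.9996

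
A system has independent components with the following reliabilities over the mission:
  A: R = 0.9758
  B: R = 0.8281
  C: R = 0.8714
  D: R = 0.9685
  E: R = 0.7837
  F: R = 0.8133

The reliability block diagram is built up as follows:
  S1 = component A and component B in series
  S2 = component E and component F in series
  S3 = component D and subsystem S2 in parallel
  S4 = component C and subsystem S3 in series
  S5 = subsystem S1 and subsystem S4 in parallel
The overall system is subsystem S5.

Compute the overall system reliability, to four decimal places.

Series (A and B): 0.975800 × 0.828100 = 0.808060
Series (E and F): 0.783700 × 0.813300 = 0.637383
Parallel (D and [0.637383]): 1 − (1 − 0.968500)(1 − 0.637383) = 0.988578
Series (C and [0.988578]): 0.871400 × 0.988578 = 0.861447
Parallel ([0.808060] and [0.861447]): 1 − (1 − 0.808060)(1 − 0.861447) = 0.9734

0.9734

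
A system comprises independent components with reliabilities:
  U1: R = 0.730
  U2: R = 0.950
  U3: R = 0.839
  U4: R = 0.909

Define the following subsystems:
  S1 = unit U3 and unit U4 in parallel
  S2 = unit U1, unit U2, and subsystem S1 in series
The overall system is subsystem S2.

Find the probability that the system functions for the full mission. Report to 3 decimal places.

0.683

Parallel (U3 and U4): 1 − (1 − 0.83900)(1 − 0.90900) = 0.98535
Series (U1, U2, and [0.98535]): 0.73000 × 0.95000 × 0.98535 = 0.683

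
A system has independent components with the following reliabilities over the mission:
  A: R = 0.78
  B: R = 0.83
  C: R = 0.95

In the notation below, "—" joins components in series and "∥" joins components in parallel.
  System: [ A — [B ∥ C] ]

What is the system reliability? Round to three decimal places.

Parallel (B and C): 1 − (1 − 0.83000)(1 − 0.95000) = 0.99150
Series (A and [0.99150]): 0.78000 × 0.99150 = 0.773

0.773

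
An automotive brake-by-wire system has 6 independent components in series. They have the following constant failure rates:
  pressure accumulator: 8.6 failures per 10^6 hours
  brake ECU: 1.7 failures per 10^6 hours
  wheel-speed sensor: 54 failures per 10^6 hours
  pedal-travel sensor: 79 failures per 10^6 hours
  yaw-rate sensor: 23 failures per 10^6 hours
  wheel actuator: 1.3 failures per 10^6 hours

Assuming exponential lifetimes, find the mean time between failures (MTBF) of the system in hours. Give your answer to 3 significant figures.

5970

Series of exponential components: λ_sys = Σ λ_i
λ_sys = 0.0000086 + 0.0000017 + 0.000054 + 0.000079 + 0.000023 + 0.0000013 = 1.6760e-04 /h
MTBF = 1 / λ_sys = 5970 h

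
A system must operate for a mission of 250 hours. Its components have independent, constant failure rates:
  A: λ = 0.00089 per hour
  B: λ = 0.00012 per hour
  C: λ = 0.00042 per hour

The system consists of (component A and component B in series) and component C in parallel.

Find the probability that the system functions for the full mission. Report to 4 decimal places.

0.9778

R(A) = exp(−0.00089 × 250) = 0.800515
R(B) = exp(−0.00012 × 250) = 0.970446
R(C) = exp(−0.00042 × 250) = 0.900325
Series (A and B): 0.800515 × 0.970446 = 0.776857
Parallel ([0.776857] and C): 1 − (1 − 0.776857)(1 − 0.900325) = 0.9778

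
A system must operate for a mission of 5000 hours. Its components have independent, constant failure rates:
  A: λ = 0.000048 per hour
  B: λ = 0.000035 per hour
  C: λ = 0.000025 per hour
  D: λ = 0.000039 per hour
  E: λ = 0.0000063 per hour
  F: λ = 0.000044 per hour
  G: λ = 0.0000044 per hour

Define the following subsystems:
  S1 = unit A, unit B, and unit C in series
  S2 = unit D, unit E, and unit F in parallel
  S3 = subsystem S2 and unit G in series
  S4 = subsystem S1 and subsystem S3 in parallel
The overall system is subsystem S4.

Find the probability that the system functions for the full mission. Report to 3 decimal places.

R(A) = exp(−0.000048 × 5000) = 0.78663
R(B) = exp(−0.000035 × 5000) = 0.83946
R(C) = exp(−0.000025 × 5000) = 0.88250
R(D) = exp(−0.000039 × 5000) = 0.82283
R(E) = exp(−0.0000063 × 5000) = 0.96899
R(F) = exp(−0.000044 × 5000) = 0.80252
R(G) = exp(−0.0000044 × 5000) = 0.97824
Series (A, B, and C): 0.78663 × 0.83946 × 0.88250 = 0.58275
Parallel (D, E, and F): 1 − (1 − 0.82283)(1 − 0.96899)(1 − 0.80252) = 0.99892
Series ([0.99892] and G): 0.99892 × 0.97824 = 0.97718
Parallel ([0.58275] and [0.97718]): 1 − (1 − 0.58275)(1 − 0.97718) = 0.990

0.990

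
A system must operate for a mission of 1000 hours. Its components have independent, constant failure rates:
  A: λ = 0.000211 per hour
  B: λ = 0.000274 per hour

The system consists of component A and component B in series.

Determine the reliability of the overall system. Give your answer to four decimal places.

R(A) = exp(−0.000211 × 1000) = 0.809774
R(B) = exp(−0.000274 × 1000) = 0.760332
Series (A and B): 0.809774 × 0.760332 = 0.6157

0.6157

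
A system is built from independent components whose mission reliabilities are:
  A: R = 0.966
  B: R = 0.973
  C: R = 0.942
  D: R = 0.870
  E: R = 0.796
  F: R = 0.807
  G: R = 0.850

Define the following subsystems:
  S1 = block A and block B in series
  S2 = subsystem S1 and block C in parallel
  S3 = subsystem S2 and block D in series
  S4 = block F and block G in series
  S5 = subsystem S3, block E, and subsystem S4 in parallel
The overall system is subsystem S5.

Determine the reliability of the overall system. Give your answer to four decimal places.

0.9915

Series (A and B): 0.966000 × 0.973000 = 0.939918
Parallel ([0.939918] and C): 1 − (1 − 0.939918)(1 − 0.942000) = 0.996515
Series ([0.996515] and D): 0.996515 × 0.870000 = 0.866968
Series (F and G): 0.807000 × 0.850000 = 0.685950
Parallel ([0.866968], E, and [0.685950]): 1 − (1 − 0.866968)(1 − 0.796000)(1 − 0.685950) = 0.9915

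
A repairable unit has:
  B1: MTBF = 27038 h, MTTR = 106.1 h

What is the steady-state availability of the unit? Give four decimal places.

0.9961

A(B1) = MTBF/(MTBF+MTTR) = 27038/(27038+106.1) = 0.9961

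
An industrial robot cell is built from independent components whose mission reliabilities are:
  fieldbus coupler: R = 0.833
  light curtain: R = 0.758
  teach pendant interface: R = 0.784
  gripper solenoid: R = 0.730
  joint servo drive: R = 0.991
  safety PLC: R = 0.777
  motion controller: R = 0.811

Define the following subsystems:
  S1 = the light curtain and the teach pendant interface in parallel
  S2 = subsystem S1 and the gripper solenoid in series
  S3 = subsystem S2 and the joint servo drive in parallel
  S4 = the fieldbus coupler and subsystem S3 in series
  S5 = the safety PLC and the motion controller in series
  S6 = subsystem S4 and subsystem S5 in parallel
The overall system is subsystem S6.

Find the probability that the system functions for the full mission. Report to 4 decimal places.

0.9374

Parallel (light curtain and teach pendant interface): 1 − (1 − 0.758000)(1 − 0.784000) = 0.947728
Series ([0.947728] and gripper solenoid): 0.947728 × 0.730000 = 0.691841
Parallel ([0.691841] and joint servo drive): 1 − (1 − 0.691841)(1 − 0.991000) = 0.997227
Series (fieldbus coupler and [0.997227]): 0.833000 × 0.997227 = 0.830690
Series (safety PLC and motion controller): 0.777000 × 0.811000 = 0.630147
Parallel ([0.830690] and [0.630147]): 1 − (1 − 0.830690)(1 − 0.630147) = 0.9374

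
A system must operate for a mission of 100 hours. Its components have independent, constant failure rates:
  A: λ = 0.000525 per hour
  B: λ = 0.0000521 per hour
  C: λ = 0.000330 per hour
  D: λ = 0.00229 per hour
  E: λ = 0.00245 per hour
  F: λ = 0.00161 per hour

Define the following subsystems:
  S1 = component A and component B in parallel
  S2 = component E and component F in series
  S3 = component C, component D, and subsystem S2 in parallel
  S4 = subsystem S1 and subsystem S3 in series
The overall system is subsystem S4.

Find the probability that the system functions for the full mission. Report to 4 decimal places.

0.9975

R(A) = exp(−0.000525 × 100) = 0.948854
R(B) = exp(−0.0000521 × 100) = 0.994804
R(C) = exp(−0.000330 × 100) = 0.967539
R(D) = exp(−0.00229 × 100) = 0.795329
R(E) = exp(−0.00245 × 100) = 0.782705
R(F) = exp(−0.00161 × 100) = 0.851292
Parallel (A and B): 1 − (1 − 0.948854)(1 − 0.994804) = 0.999734
Series (E and F): 0.782705 × 0.851292 = 0.666311
Parallel (C, D, and [0.666311]): 1 − (1 − 0.967539)(1 − 0.795329)(1 − 0.666311) = 0.997783
Series ([0.999734] and [0.997783]): 0.999734 × 0.997783 = 0.9975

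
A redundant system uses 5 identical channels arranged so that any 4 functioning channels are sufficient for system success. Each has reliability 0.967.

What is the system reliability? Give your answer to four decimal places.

0.9898

R = Σ_{i=4}^{5} C(5,i) p^i (1−p)^{5−i} with p = 0.967
C(5,4)·0.967^4·0.033^1 = 0.144275
C(5,5)·0.967^5·0.033^0 = 0.845537
Sum = 0.9898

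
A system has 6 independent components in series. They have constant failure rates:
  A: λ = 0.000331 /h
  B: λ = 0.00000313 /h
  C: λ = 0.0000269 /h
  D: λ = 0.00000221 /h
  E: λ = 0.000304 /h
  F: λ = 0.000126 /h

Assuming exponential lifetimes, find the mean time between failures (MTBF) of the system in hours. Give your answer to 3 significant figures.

Series of exponential components: λ_sys = Σ λ_i
λ_sys = 0.000331 + 0.00000313 + 0.0000269 + 0.00000221 + 0.000304 + 0.000126 = 7.9324e-04 /h
MTBF = 1 / λ_sys = 1260 h

1260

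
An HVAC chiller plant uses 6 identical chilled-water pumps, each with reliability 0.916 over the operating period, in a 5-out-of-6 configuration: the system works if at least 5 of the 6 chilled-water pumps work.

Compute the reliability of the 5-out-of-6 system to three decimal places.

0.916

R = Σ_{i=5}^{6} C(6,i) p^i (1−p)^{6−i} with p = 0.916
C(6,5)·0.916^5·0.084^1 = 0.32502
C(6,6)·0.916^6·0.084^0 = 0.59071
Sum = 0.916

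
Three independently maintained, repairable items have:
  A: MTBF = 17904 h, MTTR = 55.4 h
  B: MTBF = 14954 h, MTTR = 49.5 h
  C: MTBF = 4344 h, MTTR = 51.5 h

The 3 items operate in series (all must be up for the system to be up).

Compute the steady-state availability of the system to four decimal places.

0.9820

A(A) = MTBF/(MTBF+MTTR) = 17904/(17904+55.4) = 0.996915
A(B) = MTBF/(MTBF+MTTR) = 14954/(14954+49.5) = 0.996701
A(C) = MTBF/(MTBF+MTTR) = 4344/(4344+51.5) = 0.988283
Series availability: 0.996915 × 0.996701 × 0.988283 = 0.9820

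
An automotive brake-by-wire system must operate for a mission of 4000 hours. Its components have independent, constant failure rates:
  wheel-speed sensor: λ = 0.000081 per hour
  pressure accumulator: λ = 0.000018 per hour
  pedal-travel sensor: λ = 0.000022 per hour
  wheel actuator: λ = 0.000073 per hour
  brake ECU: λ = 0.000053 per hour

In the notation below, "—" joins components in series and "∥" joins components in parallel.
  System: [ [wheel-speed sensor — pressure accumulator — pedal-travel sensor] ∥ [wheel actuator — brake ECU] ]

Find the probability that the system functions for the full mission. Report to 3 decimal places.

R(wheel-speed sensor) = exp(−0.000081 × 4000) = 0.72325
R(pressure accumulator) = exp(−0.000018 × 4000) = 0.93053
R(pedal-travel sensor) = exp(−0.000022 × 4000) = 0.91576
R(wheel actuator) = exp(−0.000073 × 4000) = 0.74677
R(brake ECU) = exp(−0.000053 × 4000) = 0.80896
Series (wheel-speed sensor, pressure accumulator, and pedal-travel sensor): 0.72325 × 0.93053 × 0.91576 = 0.61631
Series (wheel actuator and brake ECU): 0.74677 × 0.80896 = 0.60411
Parallel ([0.61631] and [0.60411]): 1 − (1 − 0.61631)(1 − 0.60411) = 0.848

0.848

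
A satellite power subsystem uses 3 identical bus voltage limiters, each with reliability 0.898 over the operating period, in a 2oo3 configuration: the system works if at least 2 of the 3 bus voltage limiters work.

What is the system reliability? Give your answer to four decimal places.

R = Σ_{i=2}^{3} C(3,i) p^i (1−p)^{3−i} with p = 0.898
C(3,2)·0.898^2·0.102^1 = 0.246760
C(3,3)·0.898^3·0.102^0 = 0.724151
Sum = 0.9709

0.9709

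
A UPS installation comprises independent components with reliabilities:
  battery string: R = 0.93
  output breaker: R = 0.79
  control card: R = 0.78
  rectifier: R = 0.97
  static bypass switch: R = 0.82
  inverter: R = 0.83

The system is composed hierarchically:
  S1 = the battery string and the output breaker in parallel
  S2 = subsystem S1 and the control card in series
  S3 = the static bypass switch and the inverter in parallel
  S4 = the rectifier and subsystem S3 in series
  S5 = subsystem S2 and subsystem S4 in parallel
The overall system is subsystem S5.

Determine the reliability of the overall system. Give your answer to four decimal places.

0.9862

Parallel (battery string and output breaker): 1 − (1 − 0.930000)(1 − 0.790000) = 0.985300
Series ([0.985300] and control card): 0.985300 × 0.780000 = 0.768534
Parallel (static bypass switch and inverter): 1 − (1 − 0.820000)(1 − 0.830000) = 0.969400
Series (rectifier and [0.969400]): 0.970000 × 0.969400 = 0.940318
Parallel ([0.768534] and [0.940318]): 1 − (1 − 0.768534)(1 − 0.940318) = 0.9862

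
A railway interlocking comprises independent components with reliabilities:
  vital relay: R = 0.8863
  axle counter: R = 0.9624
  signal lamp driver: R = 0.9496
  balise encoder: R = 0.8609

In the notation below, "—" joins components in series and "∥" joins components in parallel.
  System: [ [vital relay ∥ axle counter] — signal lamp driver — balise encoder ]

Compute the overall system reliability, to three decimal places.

Parallel (vital relay and axle counter): 1 − (1 − 0.88630)(1 − 0.96240) = 0.99572
Series ([0.99572], signal lamp driver, and balise encoder): 0.99572 × 0.94960 × 0.86090 = 0.814

0.814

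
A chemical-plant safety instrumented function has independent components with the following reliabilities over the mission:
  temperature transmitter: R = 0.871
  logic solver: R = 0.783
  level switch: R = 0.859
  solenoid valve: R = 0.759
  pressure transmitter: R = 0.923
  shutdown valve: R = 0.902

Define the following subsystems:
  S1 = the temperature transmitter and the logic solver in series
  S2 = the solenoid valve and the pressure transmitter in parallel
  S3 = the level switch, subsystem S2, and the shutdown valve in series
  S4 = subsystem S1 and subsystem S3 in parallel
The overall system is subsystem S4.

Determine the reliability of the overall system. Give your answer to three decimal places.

0.924

Series (temperature transmitter and logic solver): 0.87100 × 0.78300 = 0.68199
Parallel (solenoid valve and pressure transmitter): 1 − (1 − 0.75900)(1 − 0.92300) = 0.98144
Series (level switch, [0.98144], and shutdown valve): 0.85900 × 0.98144 × 0.90200 = 0.76044
Parallel ([0.68199] and [0.76044]): 1 − (1 − 0.68199)(1 − 0.76044) = 0.924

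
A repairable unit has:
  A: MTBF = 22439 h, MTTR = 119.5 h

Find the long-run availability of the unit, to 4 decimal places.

0.9947

A(A) = MTBF/(MTBF+MTTR) = 22439/(22439+119.5) = 0.9947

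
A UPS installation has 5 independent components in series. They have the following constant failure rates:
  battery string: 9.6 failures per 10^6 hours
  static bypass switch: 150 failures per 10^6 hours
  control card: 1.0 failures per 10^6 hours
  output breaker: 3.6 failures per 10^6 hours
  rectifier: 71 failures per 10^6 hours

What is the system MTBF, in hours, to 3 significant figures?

4250

Series of exponential components: λ_sys = Σ λ_i
λ_sys = 0.0000096 + 0.00015 + 0.0000010 + 0.0000036 + 0.000071 = 2.3520e-04 /h
MTBF = 1 / λ_sys = 4250 h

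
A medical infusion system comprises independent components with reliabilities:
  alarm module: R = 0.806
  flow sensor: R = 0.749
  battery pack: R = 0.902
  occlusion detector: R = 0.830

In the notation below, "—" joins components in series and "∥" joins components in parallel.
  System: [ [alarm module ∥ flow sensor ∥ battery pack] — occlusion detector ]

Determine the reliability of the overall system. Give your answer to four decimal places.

0.8260

Parallel (alarm module, flow sensor, and battery pack): 1 − (1 − 0.806000)(1 − 0.749000)(1 − 0.902000) = 0.995228
Series ([0.995228] and occlusion detector): 0.995228 × 0.830000 = 0.8260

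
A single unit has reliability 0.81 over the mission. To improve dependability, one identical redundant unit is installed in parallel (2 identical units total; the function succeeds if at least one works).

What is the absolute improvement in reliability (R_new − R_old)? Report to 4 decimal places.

R_before = 0.81
R_after = 1 − (1 − 0.81)^2 = 0.9639
ΔR = 0.9639 − 0.81 = 0.1539

0.1539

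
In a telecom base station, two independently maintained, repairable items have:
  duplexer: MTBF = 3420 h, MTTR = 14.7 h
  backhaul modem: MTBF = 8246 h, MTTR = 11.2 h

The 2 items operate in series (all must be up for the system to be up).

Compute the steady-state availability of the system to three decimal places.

A(duplexer) = MTBF/(MTBF+MTTR) = 3420/(3420+14.7) = 0.995720
A(backhaul modem) = MTBF/(MTBF+MTTR) = 8246/(8246+11.2) = 0.998644
Series availability: 0.995720 × 0.998644 = 0.994

0.994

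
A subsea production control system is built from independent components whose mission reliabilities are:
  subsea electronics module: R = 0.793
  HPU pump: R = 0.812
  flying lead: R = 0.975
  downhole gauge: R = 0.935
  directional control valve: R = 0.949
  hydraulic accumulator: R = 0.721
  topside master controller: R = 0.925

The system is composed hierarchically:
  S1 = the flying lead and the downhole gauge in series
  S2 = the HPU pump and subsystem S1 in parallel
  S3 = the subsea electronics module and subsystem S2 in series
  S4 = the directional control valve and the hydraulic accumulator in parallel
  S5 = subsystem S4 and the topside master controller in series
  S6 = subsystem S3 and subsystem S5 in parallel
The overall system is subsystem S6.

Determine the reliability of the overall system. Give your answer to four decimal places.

0.9806

Series (flying lead and downhole gauge): 0.975000 × 0.935000 = 0.911625
Parallel (HPU pump and [0.911625]): 1 − (1 − 0.812000)(1 − 0.911625) = 0.983386
Series (subsea electronics module and [0.983386]): 0.793000 × 0.983386 = 0.779825
Parallel (directional control valve and hydraulic accumulator): 1 − (1 − 0.949000)(1 − 0.721000) = 0.985771
Series ([0.985771] and topside master controller): 0.985771 × 0.925000 = 0.911838
Parallel ([0.779825] and [0.911838]): 1 − (1 − 0.779825)(1 − 0.911838) = 0.9806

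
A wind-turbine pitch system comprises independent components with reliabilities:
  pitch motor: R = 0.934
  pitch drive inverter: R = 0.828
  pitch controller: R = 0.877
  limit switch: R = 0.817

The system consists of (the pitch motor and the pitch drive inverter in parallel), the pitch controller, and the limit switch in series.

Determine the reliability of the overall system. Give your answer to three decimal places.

Parallel (pitch motor and pitch drive inverter): 1 − (1 − 0.93400)(1 − 0.82800) = 0.98865
Series ([0.98865], pitch controller, and limit switch): 0.98865 × 0.87700 × 0.81700 = 0.708

0.708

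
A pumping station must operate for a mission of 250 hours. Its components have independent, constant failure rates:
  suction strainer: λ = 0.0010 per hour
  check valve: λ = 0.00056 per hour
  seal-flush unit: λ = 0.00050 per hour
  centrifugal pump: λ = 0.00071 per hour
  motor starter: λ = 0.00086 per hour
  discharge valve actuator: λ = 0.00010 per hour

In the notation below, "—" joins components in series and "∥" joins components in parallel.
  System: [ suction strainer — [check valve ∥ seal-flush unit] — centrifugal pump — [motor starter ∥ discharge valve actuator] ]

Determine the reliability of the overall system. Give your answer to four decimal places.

0.6391

R(suction strainer) = exp(−0.0010 × 250) = 0.778801
R(check valve) = exp(−0.00056 × 250) = 0.869358
R(seal-flush unit) = exp(−0.00050 × 250) = 0.882497
R(centrifugal pump) = exp(−0.00071 × 250) = 0.837361
R(motor starter) = exp(−0.00086 × 250) = 0.806541
R(discharge valve actuator) = exp(−0.00010 × 250) = 0.975310
Parallel (check valve and seal-flush unit): 1 − (1 − 0.869358)(1 − 0.882497) = 0.984649
Parallel (motor starter and discharge valve actuator): 1 − (1 − 0.806541)(1 − 0.975310) = 0.995223
Series (suction strainer, [0.984649], centrifugal pump, and [0.995223]): 0.778801 × 0.984649 × 0.837361 × 0.995223 = 0.6391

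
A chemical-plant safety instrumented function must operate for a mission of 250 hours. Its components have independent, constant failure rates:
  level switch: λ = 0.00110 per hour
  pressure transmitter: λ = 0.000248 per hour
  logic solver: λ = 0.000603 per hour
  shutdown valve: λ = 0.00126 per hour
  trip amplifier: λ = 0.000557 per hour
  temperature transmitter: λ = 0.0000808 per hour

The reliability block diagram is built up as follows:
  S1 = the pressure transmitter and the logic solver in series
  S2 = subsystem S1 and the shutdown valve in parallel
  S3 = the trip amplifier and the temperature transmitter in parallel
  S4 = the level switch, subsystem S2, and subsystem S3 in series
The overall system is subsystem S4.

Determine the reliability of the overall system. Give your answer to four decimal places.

R(level switch) = exp(−0.00110 × 250) = 0.759572
R(pressure transmitter) = exp(−0.000248 × 250) = 0.939883
R(logic solver) = exp(−0.000603 × 250) = 0.860063
R(shutdown valve) = exp(−0.00126 × 250) = 0.729789
R(trip amplifier) = exp(−0.000557 × 250) = 0.870010
R(temperature transmitter) = exp(−0.0000808 × 250) = 0.980003
Series (pressure transmitter and logic solver): 0.939883 × 0.860063 = 0.808359
Parallel ([0.808359] and shutdown valve): 1 − (1 − 0.808359)(1 − 0.729789) = 0.948216
Parallel (trip amplifier and temperature transmitter): 1 − (1 − 0.870010)(1 − 0.980003) = 0.997401
Series (level switch, [0.948216], and [0.997401]): 0.759572 × 0.948216 × 0.997401 = 0.7184

0.7184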